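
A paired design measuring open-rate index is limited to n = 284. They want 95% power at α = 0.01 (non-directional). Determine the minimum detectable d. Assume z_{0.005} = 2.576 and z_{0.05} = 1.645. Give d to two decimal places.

For a single sample (or paired design) of n = 284: d_min = (z_{α/2} + z_β)/√n.
z-sum = 2.576 + 1.645 = 4.221.
d_min = 4.221 / √284 = 4.221 / 16.852 = 0.250.

d_min ≈ 0.25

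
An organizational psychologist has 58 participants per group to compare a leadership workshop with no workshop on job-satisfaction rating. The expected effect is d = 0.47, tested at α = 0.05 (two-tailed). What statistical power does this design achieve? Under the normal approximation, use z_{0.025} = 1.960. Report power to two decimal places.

For two equal groups, power = Φ(d·√(n/2) − z_{α/2}).
d·√(n/2) = 0.47 × √(58/2) = 0.47 × 5.385 = 2.531.
z_β = 2.531 − 1.960 = 0.571.
Power = Φ(0.571) = 0.716.

power ≈ 0.72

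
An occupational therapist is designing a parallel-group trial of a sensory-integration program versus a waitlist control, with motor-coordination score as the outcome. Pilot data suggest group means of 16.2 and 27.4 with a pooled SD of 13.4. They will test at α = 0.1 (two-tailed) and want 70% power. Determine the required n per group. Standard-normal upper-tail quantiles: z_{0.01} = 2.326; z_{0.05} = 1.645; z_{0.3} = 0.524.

n = 14 per group

Cohen's d = |M₁ − M₂| / SD_pooled = |16.2 − 27.4| / 13.4 = 11.2 / 13.4 = 0.836.
For two independent groups with equal n: n = 2·((z_{α/2} + z_β) / d)².
z_{α/2} + z_β = 1.645 + 0.524 = 2.169.
n = 2 × (2.169 / 0.836)² = 2 × 2.594² = 2 × 6.73 = 13.5.
Round up to the next whole participant.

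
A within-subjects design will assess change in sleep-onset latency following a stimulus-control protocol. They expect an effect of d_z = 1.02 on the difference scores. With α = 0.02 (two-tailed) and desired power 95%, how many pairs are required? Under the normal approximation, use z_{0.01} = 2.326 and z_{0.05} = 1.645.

n = 16 pairs

For a paired (one-sample on differences) test: n = ((z_{α/2} + z_β) / d)².
z_{α/2} + z_β = 2.326 + 1.645 = 3.971.
n = (3.971 / 1.02)² = 3.893² = 15.16.
Round up.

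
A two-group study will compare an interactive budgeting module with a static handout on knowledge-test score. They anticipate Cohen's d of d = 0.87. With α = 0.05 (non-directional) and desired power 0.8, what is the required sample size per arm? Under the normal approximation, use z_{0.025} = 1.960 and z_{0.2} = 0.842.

For two independent groups with equal n: n = 2·((z_{α/2} + z_β) / d)².
z_{α/2} + z_β = 1.960 + 0.842 = 2.802.
n = 2 × (2.802 / 0.87)² = 2 × 3.221² = 2 × 10.37 = 20.7.
Round up to the next whole participant.

n = 21 per group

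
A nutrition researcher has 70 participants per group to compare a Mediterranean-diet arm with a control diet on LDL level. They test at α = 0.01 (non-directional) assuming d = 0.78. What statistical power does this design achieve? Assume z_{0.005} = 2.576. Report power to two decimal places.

power ≈ 0.98

For two equal groups, power = Φ(d·√(n/2) − z_{α/2}).
d·√(n/2) = 0.78 × √(70/2) = 0.78 × 5.916 = 4.615.
z_β = 4.615 − 2.576 = 2.039.
Power = Φ(2.039) = 0.979.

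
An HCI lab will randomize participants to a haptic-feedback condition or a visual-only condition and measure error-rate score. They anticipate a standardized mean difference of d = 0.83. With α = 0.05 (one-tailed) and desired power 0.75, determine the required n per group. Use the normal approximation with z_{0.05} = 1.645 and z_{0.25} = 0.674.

n = 16 per group

For two independent groups with equal n: n = 2·((z_{α} + z_β) / d)².
z_{α} + z_β = 1.645 + 0.674 = 2.319.
n = 2 × (2.319 / 0.83)² = 2 × 2.794² = 2 × 7.81 = 15.6.
Round up to the next whole participant.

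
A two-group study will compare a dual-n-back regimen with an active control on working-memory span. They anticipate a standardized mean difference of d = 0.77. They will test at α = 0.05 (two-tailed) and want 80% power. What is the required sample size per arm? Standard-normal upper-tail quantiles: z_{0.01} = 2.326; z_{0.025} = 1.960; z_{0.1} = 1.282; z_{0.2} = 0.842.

n = 27 per group

For two independent groups with equal n: n = 2·((z_{α/2} + z_β) / d)².
z_{α/2} + z_β = 1.960 + 0.842 = 2.802.
n = 2 × (2.802 / 0.77)² = 2 × 3.639² = 2 × 13.24 = 26.5.
Round up to the next whole participant.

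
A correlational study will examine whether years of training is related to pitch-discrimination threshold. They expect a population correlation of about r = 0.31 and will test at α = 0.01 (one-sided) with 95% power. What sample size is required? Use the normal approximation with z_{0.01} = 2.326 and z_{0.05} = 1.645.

Fisher's z: C = ½·ln((1+r)/(1−r)) = ½·ln(1.8986) = 0.3205.
n = ((z_{α} + z_β)/C)² + 3.
(2.326 + 1.645) / 0.3205 = 3.971 / 0.3205 = 12.390.
n = 12.390² + 3 = 153.51 + 3 = 156.5.
Round up.

n = 157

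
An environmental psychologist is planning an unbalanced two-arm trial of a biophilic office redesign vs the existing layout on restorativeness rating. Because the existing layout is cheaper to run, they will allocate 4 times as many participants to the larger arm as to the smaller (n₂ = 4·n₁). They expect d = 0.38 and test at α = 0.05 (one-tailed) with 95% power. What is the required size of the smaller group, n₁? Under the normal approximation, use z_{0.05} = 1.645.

n₁ = 94

With allocation ratio k = n₂/n₁ = 4, Var(x̄₁−x̄₂) = σ²(1/n₁ + 1/(k·n₁)) = σ²·(k+1)/(k·n₁).
So n₁ = (1 + 1/k)·((z_{α} + z_β)/d)² = 1.250 × (3.290/0.38)².
n₁ = 1.250 × 74.96 = 93.7.
Round up: n₁ = 94, giving n₂ = 4 × 94 = 376.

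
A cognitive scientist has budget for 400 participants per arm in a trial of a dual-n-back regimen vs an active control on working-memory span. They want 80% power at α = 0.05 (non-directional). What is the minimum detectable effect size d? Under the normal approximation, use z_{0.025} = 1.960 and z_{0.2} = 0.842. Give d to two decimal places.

For two independent groups of n = 400 each: d_min = (z_{α/2} + z_β)·√(2/n).
z-sum = 1.960 + 0.842 = 2.802.
d_min = 2.802 × √(2/400) = 2.802 × 0.0707 = 0.198.

d_min ≈ 0.20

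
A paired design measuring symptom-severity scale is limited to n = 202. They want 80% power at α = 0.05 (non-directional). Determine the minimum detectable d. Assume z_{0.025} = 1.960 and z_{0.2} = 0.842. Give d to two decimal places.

d_min ≈ 0.20

For a single sample (or paired design) of n = 202: d_min = (z_{α/2} + z_β)/√n.
z-sum = 1.960 + 0.842 = 2.802.
d_min = 2.802 / √202 = 2.802 / 14.213 = 0.197.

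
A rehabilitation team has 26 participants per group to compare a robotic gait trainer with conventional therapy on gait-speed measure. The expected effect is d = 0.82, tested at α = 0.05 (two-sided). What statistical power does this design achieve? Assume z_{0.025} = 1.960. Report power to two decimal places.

For two equal groups, power = Φ(d·√(n/2) − z_{α/2}).
d·√(n/2) = 0.82 × √(26/2) = 0.82 × 3.606 = 2.957.
z_β = 2.957 − 1.960 = 0.997.
Power = Φ(0.997) = 0.841.

power ≈ 0.84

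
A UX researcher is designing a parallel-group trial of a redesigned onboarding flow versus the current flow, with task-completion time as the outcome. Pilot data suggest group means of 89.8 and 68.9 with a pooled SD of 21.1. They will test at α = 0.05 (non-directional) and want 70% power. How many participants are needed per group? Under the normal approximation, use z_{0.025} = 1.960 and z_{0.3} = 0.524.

n = 13 per group

Cohen's d = |M₁ − M₂| / SD_pooled = |89.8 − 68.9| / 21.1 = 20.9 / 21.1 = 0.991.
For two independent groups with equal n: n = 2·((z_{α/2} + z_β) / d)².
z_{α/2} + z_β = 1.960 + 0.524 = 2.484.
n = 2 × (2.484 / 0.991)² = 2 × 2.507² = 2 × 6.28 = 12.6.
Round up to the next whole participant.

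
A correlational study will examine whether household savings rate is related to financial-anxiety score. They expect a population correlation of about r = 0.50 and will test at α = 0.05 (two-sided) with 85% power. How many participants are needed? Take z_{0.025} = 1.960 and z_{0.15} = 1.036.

Fisher's z: C = ½·ln((1+r)/(1−r)) = ½·ln(3.0000) = 0.5493.
n = ((z_{α/2} + z_β)/C)² + 3.
(1.960 + 1.036) / 0.5493 = 2.996 / 0.5493 = 5.454.
n = 5.454² + 3 = 29.75 + 3 = 32.7.
Round up.

n = 33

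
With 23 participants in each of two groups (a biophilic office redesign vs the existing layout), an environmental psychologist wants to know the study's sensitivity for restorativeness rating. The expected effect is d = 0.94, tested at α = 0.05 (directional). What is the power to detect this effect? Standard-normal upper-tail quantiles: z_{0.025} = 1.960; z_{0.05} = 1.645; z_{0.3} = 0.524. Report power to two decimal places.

power ≈ 0.94

For two equal groups, power = Φ(d·√(n/2) − z_{α}).
d·√(n/2) = 0.94 × √(23/2) = 0.94 × 3.391 = 3.188.
z_β = 3.188 − 1.645 = 1.543.
Power = Φ(1.543) = 0.939.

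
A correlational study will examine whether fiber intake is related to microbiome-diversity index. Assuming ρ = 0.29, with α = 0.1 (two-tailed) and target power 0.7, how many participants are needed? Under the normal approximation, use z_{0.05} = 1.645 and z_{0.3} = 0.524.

n = 56

Fisher's z: C = ½·ln((1+r)/(1−r)) = ½·ln(1.8169) = 0.2986.
n = ((z_{α/2} + z_β)/C)² + 3.
(1.645 + 0.524) / 0.2986 = 2.169 / 0.2986 = 7.264.
n = 7.264² + 3 = 52.76 + 3 = 55.8.
Round up.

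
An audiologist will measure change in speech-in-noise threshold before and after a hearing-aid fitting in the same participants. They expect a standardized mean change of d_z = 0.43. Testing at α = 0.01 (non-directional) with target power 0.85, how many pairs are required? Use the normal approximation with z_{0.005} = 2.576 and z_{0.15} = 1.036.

n = 71 pairs

For a paired (one-sample on differences) test: n = ((z_{α/2} + z_β) / d)².
z_{α/2} + z_β = 2.576 + 1.036 = 3.612.
n = (3.612 / 0.43)² = 8.400² = 70.56.
Round up.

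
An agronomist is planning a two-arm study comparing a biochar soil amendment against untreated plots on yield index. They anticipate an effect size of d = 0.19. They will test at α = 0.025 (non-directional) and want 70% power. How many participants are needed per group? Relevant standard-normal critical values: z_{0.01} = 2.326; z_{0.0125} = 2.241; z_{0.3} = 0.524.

For two independent groups with equal n: n = 2·((z_{α/2} + z_β) / d)².
z_{α/2} + z_β = 2.241 + 0.524 = 2.765.
n = 2 × (2.765 / 0.19)² = 2 × 14.553² = 2 × 211.78 = 423.6.
Round up to the next whole participant.

n = 424 per group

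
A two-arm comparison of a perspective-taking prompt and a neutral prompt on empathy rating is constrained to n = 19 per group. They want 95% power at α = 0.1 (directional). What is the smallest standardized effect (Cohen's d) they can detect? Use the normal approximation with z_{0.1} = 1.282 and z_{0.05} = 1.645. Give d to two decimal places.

d_min ≈ 0.95

For two independent groups of n = 19 each: d_min = (z_{α} + z_β)·√(2/n).
z-sum = 1.282 + 1.645 = 2.927.
d_min = 2.927 × √(2/19) = 2.927 × 0.3244 = 0.950.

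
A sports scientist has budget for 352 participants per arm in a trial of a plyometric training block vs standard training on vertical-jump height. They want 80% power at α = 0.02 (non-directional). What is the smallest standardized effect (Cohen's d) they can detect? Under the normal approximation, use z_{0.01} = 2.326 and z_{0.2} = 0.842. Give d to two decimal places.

d_min ≈ 0.24

For two independent groups of n = 352 each: d_min = (z_{α/2} + z_β)·√(2/n).
z-sum = 2.326 + 0.842 = 3.168.
d_min = 3.168 × √(2/352) = 3.168 × 0.0754 = 0.239.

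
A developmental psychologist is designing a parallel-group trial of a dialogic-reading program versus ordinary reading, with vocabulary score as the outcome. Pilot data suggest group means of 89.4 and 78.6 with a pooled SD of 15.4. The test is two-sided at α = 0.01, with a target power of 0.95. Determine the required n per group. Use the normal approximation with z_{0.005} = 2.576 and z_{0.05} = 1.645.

n = 73 per group

Cohen's d = |M₁ − M₂| / SD_pooled = |89.4 − 78.6| / 15.4 = 10.8 / 15.4 = 0.701.
For two independent groups with equal n: n = 2·((z_{α/2} + z_β) / d)².
z_{α/2} + z_β = 2.576 + 1.645 = 4.221.
n = 2 × (4.221 / 0.701)² = 2 × 6.021² = 2 × 36.26 = 72.5.
Round up to the next whole participant.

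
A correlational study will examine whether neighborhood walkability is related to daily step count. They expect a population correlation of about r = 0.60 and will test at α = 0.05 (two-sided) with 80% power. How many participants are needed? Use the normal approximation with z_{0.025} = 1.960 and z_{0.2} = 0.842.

Fisher's z: C = ½·ln((1+r)/(1−r)) = ½·ln(4.0000) = 0.6931.
n = ((z_{α/2} + z_β)/C)² + 3.
(1.960 + 0.842) / 0.6931 = 2.802 / 0.6931 = 4.043.
n = 4.043² + 3 = 16.34 + 3 = 19.3.
Round up.

n = 20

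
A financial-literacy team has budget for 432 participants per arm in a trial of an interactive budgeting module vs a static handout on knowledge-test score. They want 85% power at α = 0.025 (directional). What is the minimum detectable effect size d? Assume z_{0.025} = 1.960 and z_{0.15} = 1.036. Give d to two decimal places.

d_min ≈ 0.20

For two independent groups of n = 432 each: d_min = (z_{α} + z_β)·√(2/n).
z-sum = 1.960 + 1.036 = 2.996.
d_min = 2.996 × √(2/432) = 2.996 × 0.0680 = 0.204.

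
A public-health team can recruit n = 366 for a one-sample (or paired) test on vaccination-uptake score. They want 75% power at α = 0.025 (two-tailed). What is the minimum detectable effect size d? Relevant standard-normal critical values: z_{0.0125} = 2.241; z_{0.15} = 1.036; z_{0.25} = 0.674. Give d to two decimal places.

For a single sample (or paired design) of n = 366: d_min = (z_{α/2} + z_β)/√n.
z-sum = 2.241 + 0.674 = 2.915.
d_min = 2.915 / √366 = 2.915 / 19.131 = 0.152.

d_min ≈ 0.15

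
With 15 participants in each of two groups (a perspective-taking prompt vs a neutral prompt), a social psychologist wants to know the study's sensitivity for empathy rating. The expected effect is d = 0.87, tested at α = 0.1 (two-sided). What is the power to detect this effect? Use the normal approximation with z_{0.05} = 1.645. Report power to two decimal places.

For two equal groups, power = Φ(d·√(n/2) − z_{α/2}).
d·√(n/2) = 0.87 × √(15/2) = 0.87 × 2.739 = 2.383.
z_β = 2.383 − 1.645 = 0.738.
Power = Φ(0.738) = 0.770.

power ≈ 0.77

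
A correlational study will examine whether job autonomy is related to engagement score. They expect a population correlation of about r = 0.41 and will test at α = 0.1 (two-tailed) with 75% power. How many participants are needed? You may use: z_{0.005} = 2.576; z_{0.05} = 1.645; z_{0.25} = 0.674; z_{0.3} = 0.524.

Fisher's z: C = ½·ln((1+r)/(1−r)) = ½·ln(2.3898) = 0.4356.
n = ((z_{α/2} + z_β)/C)² + 3.
(1.645 + 0.674) / 0.4356 = 2.319 / 0.4356 = 5.324.
n = 5.324² + 3 = 28.34 + 3 = 31.3.
Round up.

n = 32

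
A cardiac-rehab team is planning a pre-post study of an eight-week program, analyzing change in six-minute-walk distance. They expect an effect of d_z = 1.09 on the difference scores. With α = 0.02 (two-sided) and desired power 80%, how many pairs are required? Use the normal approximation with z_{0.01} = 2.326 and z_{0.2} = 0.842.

For a paired (one-sample on differences) test: n = ((z_{α/2} + z_β) / d)².
z_{α/2} + z_β = 2.326 + 0.842 = 3.168.
n = (3.168 / 1.09)² = 2.906² = 8.45.
Round up.

n = 9 pairs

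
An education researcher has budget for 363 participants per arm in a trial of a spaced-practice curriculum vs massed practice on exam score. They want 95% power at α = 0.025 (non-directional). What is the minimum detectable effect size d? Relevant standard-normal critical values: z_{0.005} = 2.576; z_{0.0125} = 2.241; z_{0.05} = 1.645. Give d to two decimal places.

d_min ≈ 0.29

For two independent groups of n = 363 each: d_min = (z_{α/2} + z_β)·√(2/n).
z-sum = 2.241 + 1.645 = 3.886.
d_min = 3.886 × √(2/363) = 3.886 × 0.0742 = 0.288.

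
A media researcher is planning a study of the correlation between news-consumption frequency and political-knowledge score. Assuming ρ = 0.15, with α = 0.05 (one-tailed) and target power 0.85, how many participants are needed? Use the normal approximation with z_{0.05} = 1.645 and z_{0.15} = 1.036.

Fisher's z: C = ½·ln((1+r)/(1−r)) = ½·ln(1.3529) = 0.1511.
n = ((z_{α} + z_β)/C)² + 3.
(1.645 + 1.036) / 0.1511 = 2.681 / 0.1511 = 17.743.
n = 17.743² + 3 = 314.82 + 3 = 317.8.
Round up.

n = 318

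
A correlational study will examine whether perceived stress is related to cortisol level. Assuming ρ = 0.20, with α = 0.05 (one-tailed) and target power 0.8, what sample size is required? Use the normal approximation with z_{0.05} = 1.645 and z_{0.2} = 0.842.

n = 154

Fisher's z: C = ½·ln((1+r)/(1−r)) = ½·ln(1.5000) = 0.2027.
n = ((z_{α} + z_β)/C)² + 3.
(1.645 + 0.842) / 0.2027 = 2.487 / 0.2027 = 12.269.
n = 12.269² + 3 = 150.54 + 3 = 153.5.
Round up.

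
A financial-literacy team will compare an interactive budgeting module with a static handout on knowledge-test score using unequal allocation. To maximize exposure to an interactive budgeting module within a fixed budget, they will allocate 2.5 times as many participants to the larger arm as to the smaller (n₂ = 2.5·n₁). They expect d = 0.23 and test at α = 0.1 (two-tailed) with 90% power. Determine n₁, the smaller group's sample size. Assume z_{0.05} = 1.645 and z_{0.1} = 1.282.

With allocation ratio k = n₂/n₁ = 2.5, Var(x̄₁−x̄₂) = σ²(1/n₁ + 1/(k·n₁)) = σ²·(k+1)/(k·n₁).
So n₁ = (1 + 1/k)·((z_{α/2} + z_β)/d)² = 1.400 × (2.927/0.23)².
n₁ = 1.400 × 161.95 = 226.7.
Round up: n₁ = 227, giving n₂ = ⌈2.5 × 227⌉ = ⌈567.5⌉ = 568.

n₁ = 227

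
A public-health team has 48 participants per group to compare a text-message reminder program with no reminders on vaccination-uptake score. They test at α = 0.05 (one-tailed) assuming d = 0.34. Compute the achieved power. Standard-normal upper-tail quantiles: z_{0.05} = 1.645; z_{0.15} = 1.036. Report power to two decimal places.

power ≈ 0.51

For two equal groups, power = Φ(d·√(n/2) − z_{α}).
d·√(n/2) = 0.34 × √(48/2) = 0.34 × 4.899 = 1.666.
z_β = 1.666 − 1.645 = 0.021.
Power = Φ(0.021) = 0.508.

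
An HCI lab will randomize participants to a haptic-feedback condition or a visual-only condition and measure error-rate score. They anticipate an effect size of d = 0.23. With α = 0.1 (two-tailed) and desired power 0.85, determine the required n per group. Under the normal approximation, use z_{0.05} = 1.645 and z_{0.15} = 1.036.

n = 272 per group

For two independent groups with equal n: n = 2·((z_{α/2} + z_β) / d)².
z_{α/2} + z_β = 1.645 + 1.036 = 2.681.
n = 2 × (2.681 / 0.23)² = 2 × 11.657² = 2 × 135.87 = 271.7.
Round up to the next whole participant.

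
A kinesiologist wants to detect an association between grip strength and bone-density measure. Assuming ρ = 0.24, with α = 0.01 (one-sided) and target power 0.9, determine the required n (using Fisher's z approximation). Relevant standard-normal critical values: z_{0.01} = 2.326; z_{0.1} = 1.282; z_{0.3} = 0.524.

Fisher's z: C = ½·ln((1+r)/(1−r)) = ½·ln(1.6316) = 0.2448.
n = ((z_{α} + z_β)/C)² + 3.
(2.326 + 1.282) / 0.2448 = 3.608 / 0.2448 = 14.739.
n = 14.739² + 3 = 217.23 + 3 = 220.2.
Round up.

n = 221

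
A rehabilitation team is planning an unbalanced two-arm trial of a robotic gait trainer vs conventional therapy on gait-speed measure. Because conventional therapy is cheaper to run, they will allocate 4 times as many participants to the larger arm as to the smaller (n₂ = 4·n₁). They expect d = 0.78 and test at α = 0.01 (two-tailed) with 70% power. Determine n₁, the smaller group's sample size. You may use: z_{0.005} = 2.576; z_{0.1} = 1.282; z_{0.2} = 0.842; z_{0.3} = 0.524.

With allocation ratio k = n₂/n₁ = 4, Var(x̄₁−x̄₂) = σ²(1/n₁ + 1/(k·n₁)) = σ²·(k+1)/(k·n₁).
So n₁ = (1 + 1/k)·((z_{α/2} + z_β)/d)² = 1.250 × (3.100/0.78)².
n₁ = 1.250 × 15.80 = 19.7.
Round up: n₁ = 20, giving n₂ = 4 × 20 = 80.

n₁ = 20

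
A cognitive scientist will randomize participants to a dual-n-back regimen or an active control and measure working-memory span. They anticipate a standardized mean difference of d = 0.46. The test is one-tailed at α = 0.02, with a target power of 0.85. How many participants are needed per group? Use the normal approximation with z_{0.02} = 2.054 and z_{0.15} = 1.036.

For two independent groups with equal n: n = 2·((z_{α} + z_β) / d)².
z_{α} + z_β = 2.054 + 1.036 = 3.090.
n = 2 × (3.090 / 0.46)² = 2 × 6.717² = 2 × 45.12 = 90.2.
Round up to the next whole participant.

n = 91 per group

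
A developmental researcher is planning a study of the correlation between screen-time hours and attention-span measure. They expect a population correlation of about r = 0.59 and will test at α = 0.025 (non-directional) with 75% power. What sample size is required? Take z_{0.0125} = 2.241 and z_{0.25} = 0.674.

Fisher's z: C = ½·ln((1+r)/(1−r)) = ½·ln(3.8780) = 0.6777.
n = ((z_{α/2} + z_β)/C)² + 3.
(2.241 + 0.674) / 0.6777 = 2.915 / 0.6777 = 4.301.
n = 4.301² + 3 = 18.50 + 3 = 21.5.
Round up.

n = 22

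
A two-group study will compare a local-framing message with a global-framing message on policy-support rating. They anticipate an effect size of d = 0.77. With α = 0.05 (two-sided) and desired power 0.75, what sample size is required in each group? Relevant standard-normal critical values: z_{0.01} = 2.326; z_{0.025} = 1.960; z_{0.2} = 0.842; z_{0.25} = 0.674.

For two independent groups with equal n: n = 2·((z_{α/2} + z_β) / d)².
z_{α/2} + z_β = 1.960 + 0.674 = 2.634.
n = 2 × (2.634 / 0.77)² = 2 × 3.421² = 2 × 11.70 = 23.4.
Round up to the next whole participant.

n = 24 per group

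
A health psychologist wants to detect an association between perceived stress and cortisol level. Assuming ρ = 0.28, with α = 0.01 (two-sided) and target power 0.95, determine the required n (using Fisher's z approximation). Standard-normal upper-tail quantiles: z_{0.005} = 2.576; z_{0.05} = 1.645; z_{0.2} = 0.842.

Fisher's z: C = ½·ln((1+r)/(1−r)) = ½·ln(1.7778) = 0.2877.
n = ((z_{α/2} + z_β)/C)² + 3.
(2.576 + 1.645) / 0.2877 = 4.221 / 0.2877 = 14.672.
n = 14.672² + 3 = 215.25 + 3 = 218.3.
Round up.

n = 219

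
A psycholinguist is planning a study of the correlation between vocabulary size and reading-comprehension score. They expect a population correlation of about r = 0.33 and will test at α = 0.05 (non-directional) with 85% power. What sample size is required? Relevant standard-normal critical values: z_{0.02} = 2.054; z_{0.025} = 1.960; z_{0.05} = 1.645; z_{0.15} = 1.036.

Fisher's z: C = ½·ln((1+r)/(1−r)) = ½·ln(1.9851) = 0.3428.
n = ((z_{α/2} + z_β)/C)² + 3.
(1.960 + 1.036) / 0.3428 = 2.996 / 0.3428 = 8.740.
n = 8.740² + 3 = 76.38 + 3 = 79.4.
Round up.

n = 80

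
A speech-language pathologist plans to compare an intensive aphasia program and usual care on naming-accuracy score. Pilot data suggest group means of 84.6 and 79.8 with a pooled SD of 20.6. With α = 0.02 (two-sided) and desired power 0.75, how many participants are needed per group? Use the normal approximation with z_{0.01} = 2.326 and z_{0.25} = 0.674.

Cohen's d = |M₁ − M₂| / SD_pooled = |84.6 − 79.8| / 20.6 = 4.8 / 20.6 = 0.233.
For two independent groups with equal n: n = 2·((z_{α/2} + z_β) / d)².
z_{α/2} + z_β = 2.326 + 0.674 = 3.000.
n = 2 × (3.000 / 0.233)² = 2 × 12.876² = 2 × 165.78 = 331.6.
Round up to the next whole participant.

n = 332 per group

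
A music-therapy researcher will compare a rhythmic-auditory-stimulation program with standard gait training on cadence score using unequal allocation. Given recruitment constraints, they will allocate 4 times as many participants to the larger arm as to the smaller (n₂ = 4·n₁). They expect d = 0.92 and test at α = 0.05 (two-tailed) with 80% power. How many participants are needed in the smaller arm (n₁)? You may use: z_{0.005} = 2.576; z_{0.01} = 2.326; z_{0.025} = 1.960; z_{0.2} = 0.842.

With allocation ratio k = n₂/n₁ = 4, Var(x̄₁−x̄₂) = σ²(1/n₁ + 1/(k·n₁)) = σ²·(k+1)/(k·n₁).
So n₁ = (1 + 1/k)·((z_{α/2} + z_β)/d)² = 1.250 × (2.802/0.92)².
n₁ = 1.250 × 9.28 = 11.6.
Round up: n₁ = 12, giving n₂ = 4 × 12 = 48.

n₁ = 12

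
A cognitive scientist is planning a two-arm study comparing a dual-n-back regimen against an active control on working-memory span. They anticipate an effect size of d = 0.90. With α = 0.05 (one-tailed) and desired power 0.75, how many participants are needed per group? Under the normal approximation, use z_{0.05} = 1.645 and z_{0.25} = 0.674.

n = 14 per group

For two independent groups with equal n: n = 2·((z_{α} + z_β) / d)².
z_{α} + z_β = 1.645 + 0.674 = 2.319.
n = 2 × (2.319 / 0.90)² = 2 × 2.577² = 2 × 6.64 = 13.3.
Round up to the next whole participant.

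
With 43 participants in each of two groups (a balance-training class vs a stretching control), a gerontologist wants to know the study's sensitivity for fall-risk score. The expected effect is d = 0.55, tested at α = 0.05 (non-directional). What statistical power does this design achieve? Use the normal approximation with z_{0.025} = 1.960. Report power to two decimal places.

For two equal groups, power = Φ(d·√(n/2) − z_{α/2}).
d·√(n/2) = 0.55 × √(43/2) = 0.55 × 4.637 = 2.550.
z_β = 2.550 − 1.960 = 0.590.
Power = Φ(0.590) = 0.722.

power ≈ 0.72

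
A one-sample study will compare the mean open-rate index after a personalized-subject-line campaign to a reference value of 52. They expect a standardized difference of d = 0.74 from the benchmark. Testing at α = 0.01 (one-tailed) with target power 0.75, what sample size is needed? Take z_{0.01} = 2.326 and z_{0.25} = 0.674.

For a one-sample test: n = ((z_{α} + z_β) / d)².
z_{α} + z_β = 2.326 + 0.674 = 3.000.
n = (3.000 / 0.74)² = 4.054² = 16.44.
Round up.

n = 17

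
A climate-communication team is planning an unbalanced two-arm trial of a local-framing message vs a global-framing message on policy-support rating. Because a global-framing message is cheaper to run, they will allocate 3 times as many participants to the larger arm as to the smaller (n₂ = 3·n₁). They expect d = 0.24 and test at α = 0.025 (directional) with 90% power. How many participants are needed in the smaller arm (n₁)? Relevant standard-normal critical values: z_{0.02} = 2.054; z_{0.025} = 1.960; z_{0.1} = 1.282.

With allocation ratio k = n₂/n₁ = 3, Var(x̄₁−x̄₂) = σ²(1/n₁ + 1/(k·n₁)) = σ²·(k+1)/(k·n₁).
So n₁ = (1 + 1/k)·((z_{α} + z_β)/d)² = 1.333 × (3.242/0.24)².
n₁ = 1.333 × 182.48 = 243.3.
Round up: n₁ = 244, giving n₂ = 3 × 244 = 732.

n₁ = 244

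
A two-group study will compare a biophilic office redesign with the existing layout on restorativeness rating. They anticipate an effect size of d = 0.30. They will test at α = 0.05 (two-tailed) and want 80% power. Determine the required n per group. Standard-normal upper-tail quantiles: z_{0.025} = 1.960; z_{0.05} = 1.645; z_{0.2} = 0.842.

n = 175 per group

For two independent groups with equal n: n = 2·((z_{α/2} + z_β) / d)².
z_{α/2} + z_β = 1.960 + 0.842 = 2.802.
n = 2 × (2.802 / 0.30)² = 2 × 9.340² = 2 × 87.24 = 174.5.
Round up to the next whole participant.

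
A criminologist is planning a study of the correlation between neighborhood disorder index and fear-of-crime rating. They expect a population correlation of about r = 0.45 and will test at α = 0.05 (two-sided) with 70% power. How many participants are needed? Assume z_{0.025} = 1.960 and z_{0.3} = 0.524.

n = 30

Fisher's z: C = ½·ln((1+r)/(1−r)) = ½·ln(2.6364) = 0.4847.
n = ((z_{α/2} + z_β)/C)² + 3.
(1.960 + 0.524) / 0.4847 = 2.484 / 0.4847 = 5.125.
n = 5.125² + 3 = 26.26 + 3 = 29.3.
Round up.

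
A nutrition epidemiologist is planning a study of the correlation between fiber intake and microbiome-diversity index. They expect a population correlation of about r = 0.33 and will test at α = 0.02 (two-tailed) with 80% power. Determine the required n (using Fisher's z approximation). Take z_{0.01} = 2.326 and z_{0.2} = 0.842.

n = 89

Fisher's z: C = ½·ln((1+r)/(1−r)) = ½·ln(1.9851) = 0.3428.
n = ((z_{α/2} + z_β)/C)² + 3.
(2.326 + 0.842) / 0.3428 = 3.168 / 0.3428 = 9.242.
n = 9.242² + 3 = 85.41 + 3 = 88.4.
Round up.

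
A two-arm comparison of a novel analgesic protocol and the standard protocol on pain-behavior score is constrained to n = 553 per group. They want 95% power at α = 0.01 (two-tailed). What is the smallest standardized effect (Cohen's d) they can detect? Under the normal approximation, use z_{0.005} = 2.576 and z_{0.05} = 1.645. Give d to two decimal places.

d_min ≈ 0.25

For two independent groups of n = 553 each: d_min = (z_{α/2} + z_β)·√(2/n).
z-sum = 2.576 + 1.645 = 4.221.
d_min = 4.221 × √(2/553) = 4.221 × 0.0601 = 0.254.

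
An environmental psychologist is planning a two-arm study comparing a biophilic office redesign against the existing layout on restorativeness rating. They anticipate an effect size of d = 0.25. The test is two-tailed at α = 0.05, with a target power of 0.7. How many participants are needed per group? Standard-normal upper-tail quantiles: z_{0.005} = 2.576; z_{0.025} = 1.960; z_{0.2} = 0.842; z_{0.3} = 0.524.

n = 198 per group

For two independent groups with equal n: n = 2·((z_{α/2} + z_β) / d)².
z_{α/2} + z_β = 1.960 + 0.524 = 2.484.
n = 2 × (2.484 / 0.25)² = 2 × 9.936² = 2 × 98.72 = 197.4.
Round up to the next whole participant.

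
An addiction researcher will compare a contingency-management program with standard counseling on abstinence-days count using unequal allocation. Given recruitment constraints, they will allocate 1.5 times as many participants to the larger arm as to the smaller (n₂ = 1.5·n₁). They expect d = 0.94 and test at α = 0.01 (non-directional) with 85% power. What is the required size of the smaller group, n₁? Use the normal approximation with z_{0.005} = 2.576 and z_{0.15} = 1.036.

n₁ = 25

With allocation ratio k = n₂/n₁ = 1.5, Var(x̄₁−x̄₂) = σ²(1/n₁ + 1/(k·n₁)) = σ²·(k+1)/(k·n₁).
So n₁ = (1 + 1/k)·((z_{α/2} + z_β)/d)² = 1.667 × (3.612/0.94)².
n₁ = 1.667 × 14.77 = 24.6.
Round up: n₁ = 25, giving n₂ = ⌈1.5 × 25⌉ = ⌈37.5⌉ = 38.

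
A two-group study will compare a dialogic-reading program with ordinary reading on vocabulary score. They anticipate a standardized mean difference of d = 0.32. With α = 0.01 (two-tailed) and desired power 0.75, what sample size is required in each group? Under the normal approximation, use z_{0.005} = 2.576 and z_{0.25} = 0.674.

n = 207 per group

For two independent groups with equal n: n = 2·((z_{α/2} + z_β) / d)².
z_{α/2} + z_β = 2.576 + 0.674 = 3.250.
n = 2 × (3.250 / 0.32)² = 2 × 10.156² = 2 × 103.15 = 206.3.
Round up to the next whole participant.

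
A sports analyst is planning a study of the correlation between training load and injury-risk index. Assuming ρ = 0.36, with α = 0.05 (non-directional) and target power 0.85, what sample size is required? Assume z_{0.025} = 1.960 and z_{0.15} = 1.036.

n = 67

Fisher's z: C = ½·ln((1+r)/(1−r)) = ½·ln(2.1250) = 0.3769.
n = ((z_{α/2} + z_β)/C)² + 3.
(1.960 + 1.036) / 0.3769 = 2.996 / 0.3769 = 7.949.
n = 7.949² + 3 = 63.19 + 3 = 66.2.
Round up.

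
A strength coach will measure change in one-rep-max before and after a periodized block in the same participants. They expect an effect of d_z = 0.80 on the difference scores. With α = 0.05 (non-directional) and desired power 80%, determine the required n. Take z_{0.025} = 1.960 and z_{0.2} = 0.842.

n = 13 pairs

For a paired (one-sample on differences) test: n = ((z_{α/2} + z_β) / d)².
z_{α/2} + z_β = 1.960 + 0.842 = 2.802.
n = (2.802 / 0.80)² = 3.502² = 12.27.
Round up.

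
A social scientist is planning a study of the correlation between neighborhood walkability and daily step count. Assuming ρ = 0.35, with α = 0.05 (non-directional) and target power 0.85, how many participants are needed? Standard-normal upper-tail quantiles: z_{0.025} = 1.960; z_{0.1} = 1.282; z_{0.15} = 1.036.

Fisher's z: C = ½·ln((1+r)/(1−r)) = ½·ln(2.0769) = 0.3654.
n = ((z_{α/2} + z_β)/C)² + 3.
(1.960 + 1.036) / 0.3654 = 2.996 / 0.3654 = 8.199.
n = 8.199² + 3 = 67.23 + 3 = 70.2.
Round up.

n = 71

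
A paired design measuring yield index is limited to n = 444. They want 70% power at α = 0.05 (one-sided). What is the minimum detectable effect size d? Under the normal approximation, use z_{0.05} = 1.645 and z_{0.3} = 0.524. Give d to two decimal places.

For a single sample (or paired design) of n = 444: d_min = (z_{α} + z_β)/√n.
z-sum = 1.645 + 0.524 = 2.169.
d_min = 2.169 / √444 = 2.169 / 21.071 = 0.103.

d_min ≈ 0.10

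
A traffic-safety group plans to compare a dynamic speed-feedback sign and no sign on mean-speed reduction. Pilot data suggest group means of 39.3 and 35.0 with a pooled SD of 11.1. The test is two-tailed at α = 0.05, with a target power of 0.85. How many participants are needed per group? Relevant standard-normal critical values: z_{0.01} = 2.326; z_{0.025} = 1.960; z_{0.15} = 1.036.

n = 120 per group

Cohen's d = |M₁ − M₂| / SD_pooled = |39.3 − 35.0| / 11.1 = 4.3 / 11.1 = 0.387.
For two independent groups with equal n: n = 2·((z_{α/2} + z_β) / d)².
z_{α/2} + z_β = 1.960 + 1.036 = 2.996.
n = 2 × (2.996 / 0.387)² = 2 × 7.742² = 2 × 59.93 = 119.9.
Round up to the next whole participant.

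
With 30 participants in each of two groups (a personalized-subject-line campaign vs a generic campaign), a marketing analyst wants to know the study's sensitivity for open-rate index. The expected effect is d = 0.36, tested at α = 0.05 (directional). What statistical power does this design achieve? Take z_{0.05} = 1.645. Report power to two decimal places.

For two equal groups, power = Φ(d·√(n/2) − z_{α}).
d·√(n/2) = 0.36 × √(30/2) = 0.36 × 3.873 = 1.394.
z_β = 1.394 − 1.645 = -0.251.
Power = Φ(-0.251) = 0.401.

power ≈ 0.40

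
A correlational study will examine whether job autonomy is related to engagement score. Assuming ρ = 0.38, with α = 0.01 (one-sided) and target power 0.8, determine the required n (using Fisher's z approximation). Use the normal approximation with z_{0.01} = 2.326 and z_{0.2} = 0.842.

Fisher's z: C = ½·ln((1+r)/(1−r)) = ½·ln(2.2258) = 0.4001.
n = ((z_{α} + z_β)/C)² + 3.
(2.326 + 0.842) / 0.4001 = 3.168 / 0.4001 = 7.918.
n = 7.918² + 3 = 62.70 + 3 = 65.7.
Round up.

n = 66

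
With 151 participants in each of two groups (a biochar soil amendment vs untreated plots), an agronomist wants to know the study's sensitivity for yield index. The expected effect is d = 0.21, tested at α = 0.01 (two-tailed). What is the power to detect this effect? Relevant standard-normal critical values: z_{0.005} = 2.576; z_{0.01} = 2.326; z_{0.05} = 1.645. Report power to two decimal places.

For two equal groups, power = Φ(d·√(n/2) − z_{α/2}).
d·√(n/2) = 0.21 × √(151/2) = 0.21 × 8.689 = 1.825.
z_β = 1.825 − 2.576 = -0.751.
Power = Φ(-0.751) = 0.226.

power ≈ 0.23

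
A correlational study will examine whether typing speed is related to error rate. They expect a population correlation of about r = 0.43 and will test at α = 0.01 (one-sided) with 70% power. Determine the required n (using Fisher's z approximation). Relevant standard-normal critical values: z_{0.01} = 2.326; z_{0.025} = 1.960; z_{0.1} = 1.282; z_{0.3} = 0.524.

n = 42

Fisher's z: C = ½·ln((1+r)/(1−r)) = ½·ln(2.5088) = 0.4599.
n = ((z_{α} + z_β)/C)² + 3.
(2.326 + 0.524) / 0.4599 = 2.850 / 0.4599 = 6.197.
n = 6.197² + 3 = 38.40 + 3 = 41.4.
Round up.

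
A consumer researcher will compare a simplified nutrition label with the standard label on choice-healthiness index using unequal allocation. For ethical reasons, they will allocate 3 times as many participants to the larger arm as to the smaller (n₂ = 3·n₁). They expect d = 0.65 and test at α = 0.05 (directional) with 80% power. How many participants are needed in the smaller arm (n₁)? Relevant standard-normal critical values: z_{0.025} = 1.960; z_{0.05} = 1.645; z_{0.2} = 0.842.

n₁ = 20

With allocation ratio k = n₂/n₁ = 3, Var(x̄₁−x̄₂) = σ²(1/n₁ + 1/(k·n₁)) = σ²·(k+1)/(k·n₁).
So n₁ = (1 + 1/k)·((z_{α} + z_β)/d)² = 1.333 × (2.487/0.65)².
n₁ = 1.333 × 14.64 = 19.5.
Round up: n₁ = 20, giving n₂ = 3 × 20 = 60.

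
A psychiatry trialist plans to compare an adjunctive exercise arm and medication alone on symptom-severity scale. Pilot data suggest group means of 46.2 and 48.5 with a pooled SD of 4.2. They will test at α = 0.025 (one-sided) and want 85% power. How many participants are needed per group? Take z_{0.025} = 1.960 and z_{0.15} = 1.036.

Cohen's d = |M₁ − M₂| / SD_pooled = |46.2 − 48.5| / 4.2 = 2.3 / 4.2 = 0.548.
For two independent groups with equal n: n = 2·((z_{α} + z_β) / d)².
z_{α} + z_β = 1.960 + 1.036 = 2.996.
n = 2 × (2.996 / 0.548)² = 2 × 5.467² = 2 × 29.89 = 59.8.
Round up to the next whole participant.

n = 60 per group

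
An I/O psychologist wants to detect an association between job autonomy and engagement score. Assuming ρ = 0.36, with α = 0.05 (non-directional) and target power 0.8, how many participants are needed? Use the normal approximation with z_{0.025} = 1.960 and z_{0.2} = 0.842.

Fisher's z: C = ½·ln((1+r)/(1−r)) = ½·ln(2.1250) = 0.3769.
n = ((z_{α/2} + z_β)/C)² + 3.
(1.960 + 0.842) / 0.3769 = 2.802 / 0.3769 = 7.434.
n = 7.434² + 3 = 55.27 + 3 = 58.3.
Round up.

n = 59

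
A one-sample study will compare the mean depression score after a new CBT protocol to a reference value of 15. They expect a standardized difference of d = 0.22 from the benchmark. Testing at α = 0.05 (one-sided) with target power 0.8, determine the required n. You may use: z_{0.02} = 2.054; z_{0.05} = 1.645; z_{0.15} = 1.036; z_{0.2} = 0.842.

n = 128

For a one-sample test: n = ((z_{α} + z_β) / d)².
z_{α} + z_β = 1.645 + 0.842 = 2.487.
n = (2.487 / 0.22)² = 11.305² = 127.79.
Round up.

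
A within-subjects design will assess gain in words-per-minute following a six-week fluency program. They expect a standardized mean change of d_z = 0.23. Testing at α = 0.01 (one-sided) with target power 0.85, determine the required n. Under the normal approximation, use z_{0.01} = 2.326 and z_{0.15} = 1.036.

n = 214 pairs

For a paired (one-sample on differences) test: n = ((z_{α} + z_β) / d)².
z_{α} + z_β = 2.326 + 1.036 = 3.362.
n = (3.362 / 0.23)² = 14.617² = 213.67.
Round up.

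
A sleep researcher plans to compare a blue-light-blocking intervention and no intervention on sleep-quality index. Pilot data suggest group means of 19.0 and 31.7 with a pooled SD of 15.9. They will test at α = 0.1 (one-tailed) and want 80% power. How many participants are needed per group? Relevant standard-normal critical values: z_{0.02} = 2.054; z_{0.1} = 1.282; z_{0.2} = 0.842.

n = 15 per group

Cohen's d = |M₁ − M₂| / SD_pooled = |19.0 − 31.7| / 15.9 = 12.7 / 15.9 = 0.799.
For two independent groups with equal n: n = 2·((z_{α} + z_β) / d)².
z_{α} + z_β = 1.282 + 0.842 = 2.124.
n = 2 × (2.124 / 0.799)² = 2 × 2.658² = 2 × 7.07 = 14.1.
Round up to the next whole participant.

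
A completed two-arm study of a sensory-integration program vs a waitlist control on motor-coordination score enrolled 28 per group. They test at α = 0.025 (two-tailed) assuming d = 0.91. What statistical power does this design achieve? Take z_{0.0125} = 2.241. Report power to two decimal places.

For two equal groups, power = Φ(d·√(n/2) − z_{α/2}).
d·√(n/2) = 0.91 × √(28/2) = 0.91 × 3.742 = 3.405.
z_β = 3.405 − 2.241 = 1.164.
Power = Φ(1.164) = 0.878.

power ≈ 0.88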